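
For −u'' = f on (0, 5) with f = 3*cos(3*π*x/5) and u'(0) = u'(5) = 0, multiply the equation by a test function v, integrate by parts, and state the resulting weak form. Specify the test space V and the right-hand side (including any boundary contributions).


V = H^1(0, 5) (no boundary constraint on v; u is determined up to an additive constant); weak form: ∫_0^5 u'v' dx = ∫_0^5 (3*cos(3*π*x/5)) v dx for all v ∈ V.

Multiply both sides by a test function v and integrate from 0 to 5:
  ∫_0^5 −u''(x) v(x) dx = ∫_0^5 f(x) v(x) dx.
Integrate the LHS by parts once:
  ∫_0^5 −u'' v dx = −[u'(x) v(x)]_0^5 + ∫_0^5 u'(x) v'(x) dx.
Thus ∫_0^5 u'(x) v'(x) dx = ∫_0^5 f(x) v(x) dx + [u'(x) v(x)]_0^5.
Choose V so that boundary terms are either known or forced to vanish.
u has homogeneous Neumann: u'(0) = u'(5) = 0. So [u' v]_0^5 = 0·v(5) − 0·v(0) = 0 for any v; take V = H^1(0, 5).
Weak formulation: find u (satisfying any essential BC) such that ∫_0^5 u'(x) v'(x) dx = ∫_0^5 f v dx for all v ∈ V (homogeneous Neumann, so boundary terms vanish).
Substituting f(x) = 3*cos(3*π*x/5), the right-hand side is ∫_0^5 (3*cos(3*π*x/5)) v dx.
Compatibility check (pure Neumann): taking v ≡ 1 ∈ V gives 0 = ∫_0^5 f dx + (0) − (0), i.e. ∫_0^5 f dx must equal u'(0) − u'(5) = 0. Indeed ∫_0^5 (3*cos(3*π*x/5)) dx = 0, so the data are compatible. The solution is then unique only up to an additive constant (fix it e.g. by requiring ∫_0^5 u dx = 0).


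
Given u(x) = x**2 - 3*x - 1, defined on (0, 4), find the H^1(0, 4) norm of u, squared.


||u||_{H^1}^2 = 712/15

The H^1 norm (squared) on an interval (0, L) is
  ||u||_{H^1}^2 = ∫_0^L u(x)^2 dx + ∫_0^L u'(x)^2 dx.
Compute u'(x) = 2*x - 3.
Then u(x)^2 = x**4 - 6*x**3 + 7*x**2 + 6*x + 1 and u'(x)^2 = 4*x**2 - 12*x + 9.
Integrate each monomial from 0 to 4 using ∫_0^4 c·x^n dx = c·4^(n+1)/(n+1):
  ∫_0^4 u(x)^2 dx = ∫_0^4 (x^4 - 6*x^3 + 7*x^2 + 6*x + 1) dx. Term by term:
    ∫_0^4 x^4 dx = 1024/5;  ∫_0^4 -6*x^3 dx = -384;  ∫_0^4 7*x^2 dx = 448/3;
    ∫_0^4 6*x dx = 48;  ∫_0^4 1 dx = 4.
  Sum: 1024/5 − 384 + 448/3 + 48 + 4 = 332/15.
  ∫_0^4 u'(x)^2 dx = ∫_0^4 (4*x^2 - 12*x + 9) dx. Term by term:
    ∫_0^4 4*x^2 dx = 256/3;  ∫_0^4 -12*x dx = -96;  ∫_0^4 9 dx = 36.
  Sum: 256/3 − 96 + 36 = 76/3.
Adding: ||u||_{H^1}^2 = 332/15 + 76/3 = 712/15.


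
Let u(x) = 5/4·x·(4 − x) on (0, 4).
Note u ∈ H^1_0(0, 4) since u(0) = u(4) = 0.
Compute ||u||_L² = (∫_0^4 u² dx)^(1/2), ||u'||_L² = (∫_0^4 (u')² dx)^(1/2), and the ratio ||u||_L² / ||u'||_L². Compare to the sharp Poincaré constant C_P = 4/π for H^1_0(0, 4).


||u||_L² / ||u'||_L² = 2*sqrt(10)/5 < C_P = 4/π.

u(x) = 5/4·x·(4 − x), so u'(x) = 5 - 5*x/2.
u(x) = 5/4·x·(4 − x) vanishes at x = 0 and x = 4, so u ∈ H^1_0(0, 4). Differentiate via the product rule and integrate the resulting polynomials term by term.
  ∫_0^4 u² dx = ∫_0^4 (25*x^4/16 - 25*x^3/2 + 25*x^2) dx. Term by term:
    ∫_0^4 25*x^4/16 dx = 320;  ∫_0^4 -25*x^3/2 dx = -800;  ∫_0^4 25*x^2 dx = 1600/3.
  Sum: 320 − 800 + 1600/3 = 160/3.
  ∫_0^4 (u')² dx = ∫_0^4 (25*x^2/4 - 25*x + 25) dx. Term by term:
    ∫_0^4 25*x^2/4 dx = 400/3;  ∫_0^4 -25*x dx = -200;  ∫_0^4 25 dx = 100.
  Sum: 400/3 − 200 + 100 = 100/3.
∫_0^4 u² dx = 160/3, so ||u||_L² = 4*sqrt(30)/3.
∫_0^4 (u')² dx = 100/3, so ||u'||_L² = 10*sqrt(3)/3.
Ratio ||u||_L² / ||u'||_L² = 2*sqrt(10)/5.
Sharp Poincaré constant on H^1_0(0, 4) is C_P = L/π = 4/π, achieved by sin(π/4·x).
A polynomial bump cannot attain the sharp Poincaré constant (only the first sine eigenfunction does), so the ratio is strictly less than C_P, consistent with ||u||_L² ≤ C_P ||u'||_L².


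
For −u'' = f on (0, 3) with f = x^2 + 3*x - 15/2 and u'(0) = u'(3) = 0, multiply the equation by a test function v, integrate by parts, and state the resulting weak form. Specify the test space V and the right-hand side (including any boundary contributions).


V = H^1(0, 3) (no boundary constraint on v; u is determined up to an additive constant); weak form: ∫_0^3 u'v' dx = ∫_0^3 (x^2 + 3*x - 15/2) v dx for all v ∈ V.

Multiply both sides by a test function v and integrate from 0 to 3:
  ∫_0^3 −u''(x) v(x) dx = ∫_0^3 f(x) v(x) dx.
Integrate the LHS by parts once:
  ∫_0^3 −u'' v dx = −[u'(x) v(x)]_0^3 + ∫_0^3 u'(x) v'(x) dx.
Thus ∫_0^3 u'(x) v'(x) dx = ∫_0^3 f(x) v(x) dx + [u'(x) v(x)]_0^3.
Choose V so that boundary terms are either known or forced to vanish.
u has homogeneous Neumann: u'(0) = u'(3) = 0. So [u' v]_0^3 = 0·v(3) − 0·v(0) = 0 for any v; take V = H^1(0, 3).
Weak formulation: find u (satisfying any essential BC) such that ∫_0^3 u'(x) v'(x) dx = ∫_0^3 f v dx for all v ∈ V (homogeneous Neumann, so boundary terms vanish).
Substituting f(x) = x^2 + 3*x - 15/2, the right-hand side is ∫_0^3 (x^2 + 3*x - 15/2) v dx.
Compatibility check (pure Neumann): taking v ≡ 1 ∈ V gives 0 = ∫_0^3 f dx + (0) − (0), i.e. ∫_0^3 f dx must equal u'(0) − u'(3) = 0. Indeed ∫_0^3 (x^2 + 3*x - 15/2) dx = 0, so the data are compatible. The solution is then unique only up to an additive constant (fix it e.g. by requiring ∫_0^3 u dx = 0).


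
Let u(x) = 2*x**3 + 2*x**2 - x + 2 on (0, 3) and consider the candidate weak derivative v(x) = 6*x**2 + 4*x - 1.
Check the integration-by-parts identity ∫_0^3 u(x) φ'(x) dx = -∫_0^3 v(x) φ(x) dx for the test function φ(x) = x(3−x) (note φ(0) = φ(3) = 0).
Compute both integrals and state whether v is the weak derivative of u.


LHS = -477/5, RHS = -477/5. Yes, v = u' weakly.

u(x) = 2*x**3 + 2*x**2 - x + 2, classical derivative u'(x) = 6*x**2 + 4*x - 1.
φ(x) = x(3−x), so φ'(x) = 3 - 2*x.
Note φ(0) = φ(3) = 0, so the boundary term u·φ vanishes.
LHS = ∫_0^3 u(x) φ'(x) dx = ∫_0^3 (-4*x^4 + 2*x^3 + 8*x^2 - 7*x + 6) dx. Term by term:
  ∫_0^3 -4*x^4 dx = -972/5;  ∫_0^3 2*x^3 dx = 81/2;  ∫_0^3 8*x^2 dx = 72;
  ∫_0^3 -7*x dx = -63/2;  ∫_0^3 6 dx = 18.
Sum: -972/5 + 81/2 + 72 − 63/2 + 18 = -477/5.
So LHS = -477/5.
∫_0^3 v(x) φ(x) dx = ∫_0^3 (-6*x^4 + 14*x^3 + 13*x^2 - 3*x) dx. Term by term:
  ∫_0^3 -6*x^4 dx = -1458/5;  ∫_0^3 14*x^3 dx = 567/2;  ∫_0^3 13*x^2 dx = 117;
  ∫_0^3 -3*x dx = -27/2.
Sum: -1458/5 + 567/2 + 117 − 27/2 = 477/5.
So RHS = -∫_0^3 v(x) φ(x) dx = -477/5.
LHS = RHS, so the identity holds for this test φ.
Moreover u is smooth here and v(x) = u'(x) = 6*x**2 + 4*x - 1 pointwise, so the identity holds for every test function. Hence v is the weak derivative of u.


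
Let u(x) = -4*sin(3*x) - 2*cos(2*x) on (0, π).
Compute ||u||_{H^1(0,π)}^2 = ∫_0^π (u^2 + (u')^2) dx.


||u||_{H^1(0,π)}^2 = 96 + 90*π

u'(x) = 4*sin(2*x) - 12*cos(3*x).
Expand u² and (u')² and integrate term by term on (0, π), using: for integers n ≥ 1, ∫_0^π sin²(nx) dx = ∫_0^π cos²(nx) dx = π/2; for n ≠ n', ∫_0^π sin(nx)sin(n'x) dx = ∫_0^π cos(nx)cos(n'x) dx = 0; and by product-to-sum, ∫_0^π sin(nx)cos(n'x) dx = ½∫_0^π [sin((n+n')x) + sin((n−n')x)] dx, which is 0 when n+n' is even and 2n/(n²−n'²) when n+n' is odd (it need not vanish on (0, π)).
  u² squared terms: (-4)²·∫sin(3x)² dx = 16·π/2 = 8*π;  (-2)²·∫cos(2x)² dx = 4·π/2 = 2*π.
  u² cross terms: 2·(-4)·(-2)·∫sin(3x)·cos(2x) dx = 16·(6/5) = 96/5.
  So ∫_0^π u² dx = 8*π + 2*π + 96/5 = 96/5 + 10*π.
  (u')² squared terms: (-12)²·∫cos(3x)² dx = 144·π/2 = 72*π;  (4)²·∫sin(2x)² dx = 16·π/2 = 8*π.
  (u')² cross terms: 2·(-12)·(4)·∫cos(3x)·sin(2x) dx = -96·(-4/5) = 384/5.
  So ∫_0^π (u')² dx = 72*π + 8*π + 384/5 = 384/5 + 80*π.
||u||_{H^1}^2 = (96/5 + 10*π) + (384/5 + 80*π) = 96 + 90*π.


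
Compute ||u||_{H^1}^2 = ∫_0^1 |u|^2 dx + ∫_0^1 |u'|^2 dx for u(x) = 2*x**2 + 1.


||u||_{H^1}^2 = 127/15

The H^1 norm (squared) on an interval (0, L) is
  ||u||_{H^1}^2 = ∫_0^L u(x)^2 dx + ∫_0^L u'(x)^2 dx.
Compute u'(x) = 4*x.
Then u(x)^2 = 4*x**4 + 4*x**2 + 1 and u'(x)^2 = 16*x**2.
Integrate each monomial from 0 to 1 using ∫_0^1 c·x^n dx = c·1^(n+1)/(n+1):
  ∫_0^1 u(x)^2 dx = ∫_0^1 (4*x^4 + 4*x^2 + 1) dx. Term by term:
    ∫_0^1 4*x^4 dx = 4/5;  ∫_0^1 4*x^2 dx = 4/3;  ∫_0^1 1 dx = 1.
  Sum: 4/5 + 4/3 + 1 = 47/15.
  ∫_0^1 u'(x)^2 dx = ∫_0^1 (16*x^2) dx. Term by term:
    ∫_0^1 16*x^2 dx = 16/3.
Adding: ||u||_{H^1}^2 = 47/15 + 16/3 = 127/15.


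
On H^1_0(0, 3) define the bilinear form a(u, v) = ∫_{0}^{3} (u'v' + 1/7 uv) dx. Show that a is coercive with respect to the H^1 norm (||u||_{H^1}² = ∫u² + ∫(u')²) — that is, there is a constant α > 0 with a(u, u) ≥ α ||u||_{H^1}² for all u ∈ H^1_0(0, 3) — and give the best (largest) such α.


α = (9/7 + π^2)/(9 + π^2)

Coercivity of a(·,·) on H^1_0(0, 3) means a(u, u) ≥ α ||u||_{H^1}² for every u ∈ H^1_0.
The interval has length L = 3, and Poincaré/coercivity depend only on L. Here a(u, u) = ∫(u')² + (1/7)·∫u².
Here 0 < c = 1/7 < 1. The condition a(u,u) ≥ α||u||_{H^1}² reads (1−α)∫(u')² ≥ (α−c)∫u². Any admissible α is ≤ 1 (rapidly oscillating u have ∫u²/∫(u')² → 0), and α = 1 would force 0 ≥ (1−c)∫u², impossible since c < 1; so 1−α > 0. By the sharp Poincaré inequality on H^1_0 of an interval of length L, ∫(u')² ≥ (π/L)²∫u² with equality for the first sine mode sin(π(x−x₀)/L) (x₀ the left endpoint), so the inequality holds for all u iff (1−α)(π/L)² ≥ α − c, i.e. α ≤ ((π/L)² + c)/((π/L)² + 1) = (1 + c(L/π)²)/(1 + (L/π)²). With (π/L)² = π^2/9 and c = 1/7, the largest admissible constant is α = ((π/L)² + c)/((π/L)² + 1).
Simplifying, α = (9/7 + π^2)/(9 + π^2).


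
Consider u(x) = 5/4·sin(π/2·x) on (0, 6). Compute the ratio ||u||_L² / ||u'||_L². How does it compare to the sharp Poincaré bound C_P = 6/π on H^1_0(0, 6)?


||u||_L² / ||u'||_L² = 2/π < C_P = 6/π.

u(x) = 5/4·sin(π/2·x), so u'(x) = 5*π*cos(π*x/2)/8.
Writing u(x) = A·sin(kπx/L) with A = 5/4 and k = 3, use ∫_0^L sin²(kπx/L) dx = L/2 and ∫_0^L cos²(kπx/L) dx = L/2.
u² = 25/16·sin²(π/2·x) and (u')² = 25*π^2/64·cos²(π/2·x), and each of sin², cos² integrates to L/2 = 3 over (0, 6).
∫_0^6 u² dx = 75/16, so ||u||_L² = 5*sqrt(3)/4.
∫_0^6 (u')² dx = 75*π^2/64, so ||u'||_L² = 5*sqrt(3)*π/8.
Ratio ||u||_L² / ||u'||_L² = 2/π.
Sharp Poincaré constant on H^1_0(0, 6) is C_P = L/π = 6/π, achieved by sin(π/6·x).
This is the k = 3 harmonic; the ratio L/(kπ) is strictly less than C_P = L/π, consistent with the sharp inequality ||u||_L² ≤ C_P ||u'||_L².


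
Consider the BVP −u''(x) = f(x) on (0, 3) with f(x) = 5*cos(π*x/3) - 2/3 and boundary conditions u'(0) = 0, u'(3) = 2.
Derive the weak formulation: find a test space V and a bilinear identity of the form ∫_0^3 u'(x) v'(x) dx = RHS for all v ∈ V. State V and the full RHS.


V = H^1(0, 3) (v unrestricted at boundary; u is determined up to an additive constant); weak form: ∫_0^3 u'v' dx = ∫_0^3 (5*cos(π*x/3) - 2/3) v dx + 2·v(3) for all v ∈ V.

Multiply both sides by a test function v and integrate from 0 to 3:
  ∫_0^3 −u''(x) v(x) dx = ∫_0^3 f(x) v(x) dx.
Integrate the LHS by parts once:
  ∫_0^3 −u'' v dx = −[u'(x) v(x)]_0^3 + ∫_0^3 u'(x) v'(x) dx.
Thus ∫_0^3 u'(x) v'(x) dx = ∫_0^3 f(x) v(x) dx + [u'(x) v(x)]_0^3.
Choose V so that boundary terms are either known or forced to vanish.
u has inhomogeneous Neumann u'(0) = 0, u'(3) = 2. [u' v]_0^3 = (2)·v(3) − (0)·v(0) = 2·v(3). Take V = H^1(0, 3); boundary term becomes part of RHS.
Weak formulation: find u (satisfying any essential BC) such that ∫_0^3 u'(x) v'(x) dx = ∫_0^3 f v dx + 2·v(3) for all v ∈ V (Neumann data are natural BCs: they enter the RHS as boundary terms).
Substituting f(x) = 5*cos(π*x/3) - 2/3, the right-hand side is ∫_0^3 (5*cos(π*x/3) - 2/3) v dx + 2·v(3).
Compatibility check (pure Neumann): taking v ≡ 1 ∈ V gives 0 = ∫_0^3 f dx + (2) − (0), i.e. ∫_0^3 f dx must equal u'(0) − u'(3) = -2. Indeed ∫_0^3 (5*cos(π*x/3) - 2/3) dx = -2, so the data are compatible. The solution is then unique only up to an additive constant (fix it e.g. by requiring ∫_0^3 u dx = 0).


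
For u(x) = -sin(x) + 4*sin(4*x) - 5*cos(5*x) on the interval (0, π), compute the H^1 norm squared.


||u||_{H^1(0,π)}^2 = 8320/9 + 462*π

u'(x) = 25*sin(5*x) - cos(x) + 16*cos(4*x).
Expand u² and (u')² and integrate term by term on (0, π), using: for integers n ≥ 1, ∫_0^π sin²(nx) dx = ∫_0^π cos²(nx) dx = π/2; for n ≠ n', ∫_0^π sin(nx)sin(n'x) dx = ∫_0^π cos(nx)cos(n'x) dx = 0; and by product-to-sum, ∫_0^π sin(nx)cos(n'x) dx = ½∫_0^π [sin((n+n')x) + sin((n−n')x)] dx, which is 0 when n+n' is even and 2n/(n²−n'²) when n+n' is odd (it need not vanish on (0, π)).
  u² squared terms: (-1)²·∫sin(x)² dx = 1·π/2 = π/2;  (-5)²·∫cos(5x)² dx = 25·π/2 = 25*π/2;  (4)²·∫sin(4x)² dx = 16·π/2 = 8*π.
  u² cross terms: 2·(-1)·(-5)·∫sin(x)·cos(5x) dx = 10·(0) = 0;  2·(-1)·(4)·∫sin(x)·sin(4x) dx = -8·(0) = 0;  2·(-5)·(4)·∫cos(5x)·sin(4x) dx = -40·(-8/9) = 320/9.
  So ∫_0^π u² dx = π/2 + 25*π/2 + 8*π + 0 + 0 + 320/9 = 320/9 + 21*π.
  (u')² squared terms: (-1)²·∫cos(x)² dx = 1·π/2 = π/2;  (16)²·∫cos(4x)² dx = 256·π/2 = 128*π;  (25)²·∫sin(5x)² dx = 625·π/2 = 625*π/2.
  (u')² cross terms: 2·(-1)·(16)·∫cos(x)·cos(4x) dx = -32·(0) = 0;  2·(-1)·(25)·∫cos(x)·sin(5x) dx = -50·(0) = 0;  2·(16)·(25)·∫cos(4x)·sin(5x) dx = 800·(10/9) = 8000/9.
  So ∫_0^π (u')² dx = π/2 + 128*π + 625*π/2 + 0 + 0 + 8000/9 = 8000/9 + 441*π.
||u||_{H^1}^2 = (320/9 + 21*π) + (8000/9 + 441*π) = 8320/9 + 462*π.


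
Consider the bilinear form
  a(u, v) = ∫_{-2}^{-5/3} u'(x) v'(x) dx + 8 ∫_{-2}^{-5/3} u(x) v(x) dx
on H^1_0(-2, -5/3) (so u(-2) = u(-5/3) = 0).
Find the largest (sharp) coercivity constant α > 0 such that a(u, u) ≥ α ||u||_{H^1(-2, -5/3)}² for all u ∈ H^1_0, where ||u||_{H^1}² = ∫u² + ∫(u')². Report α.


α = 1

Coercivity of a(·,·) on H^1_0(-2, -5/3) means a(u, u) ≥ α ||u||_{H^1}² for every u ∈ H^1_0.
The interval has length L = 1/3, and Poincaré/coercivity depend only on L. Here a(u, u) = ∫(u')² + (8)·∫u².
Here c = 8 ≥ 1, so a(u,u) = ∫(u')² + c∫u² ≥ ∫(u')² + ∫u² = ||u||_{H^1}², i.e. α = 1 works. No larger α is possible: a(u,u) ≥ α||u||_{H^1}² means (1−α)∫(u')² ≥ (α−c)∫u², and for the modes u_n = sin(nπ(x−x₀)/L) (x₀ the left endpoint) one has ∫u_n²/∫(u_n')² = (L/(nπ))² → 0, so a(u_n,u_n)/||u_n||_{H^1}² → 1. Hence the optimal constant is α = 1.
Therefore α = 1.


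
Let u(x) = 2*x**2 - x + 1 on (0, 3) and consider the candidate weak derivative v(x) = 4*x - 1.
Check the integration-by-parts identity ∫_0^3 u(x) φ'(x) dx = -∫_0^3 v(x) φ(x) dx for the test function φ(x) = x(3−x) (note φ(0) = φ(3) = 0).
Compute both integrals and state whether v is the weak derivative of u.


LHS = -45/2, RHS = -45/2. Yes, v = u' weakly.

u(x) = 2*x**2 - x + 1, classical derivative u'(x) = 4*x - 1.
φ(x) = x(3−x), so φ'(x) = 3 - 2*x.
Note φ(0) = φ(3) = 0, so the boundary term u·φ vanishes.
LHS = ∫_0^3 u(x) φ'(x) dx = ∫_0^3 (-4*x^3 + 8*x^2 - 5*x + 3) dx. Term by term:
  ∫_0^3 -4*x^3 dx = -81;  ∫_0^3 8*x^2 dx = 72;  ∫_0^3 -5*x dx = -45/2;
  ∫_0^3 3 dx = 9.
Sum: -81 + 72 − 45/2 + 9 = -45/2.
So LHS = -45/2.
∫_0^3 v(x) φ(x) dx = ∫_0^3 (-4*x^3 + 13*x^2 - 3*x) dx. Term by term:
  ∫_0^3 -4*x^3 dx = -81;  ∫_0^3 13*x^2 dx = 117;  ∫_0^3 -3*x dx = -27/2.
Sum: -81 + 117 − 27/2 = 45/2.
So RHS = -∫_0^3 v(x) φ(x) dx = -45/2.
LHS = RHS, so the identity holds for this test φ.
Moreover u is smooth here and v(x) = u'(x) = 4*x - 1 pointwise, so the identity holds for every test function. Hence v is the weak derivative of u.


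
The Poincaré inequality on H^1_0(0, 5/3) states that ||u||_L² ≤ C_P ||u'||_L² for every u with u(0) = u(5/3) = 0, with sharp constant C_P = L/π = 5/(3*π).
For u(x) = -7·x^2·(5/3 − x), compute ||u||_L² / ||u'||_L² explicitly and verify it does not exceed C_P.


||u||_L² / ||u'||_L² = 5*sqrt(14)/42 < C_P = 5/(3*π).

u(x) = -7·x^2·(5/3 − x), so u'(x) = 7*x*(9*x - 10)/3.
u(x) = -7·x^2·(5/3 − x) vanishes at x = 0 and x = 5/3, so u ∈ H^1_0(0, 5/3). Differentiate via the product rule and integrate the resulting polynomials term by term.
  ∫_0^5/3 u² dx = ∫_0^5/3 (49*x^6 - 490*x^5/3 + 1225*x^4/9) dx. Term by term:
    ∫_0^5/3 49*x^6 dx = 546875/2187;  ∫_0^5/3 -490*x^5/3 dx = -3828125/6561;  ∫_0^5/3 1225*x^4/9 dx = 765625/2187.
  Sum: 546875/2187 − 3828125/6561 + 765625/2187 = 109375/6561.
  ∫_0^5/3 (u')² dx = ∫_0^5/3 (441*x^4 - 980*x^3 + 4900*x^2/9) dx. Term by term:
    ∫_0^5/3 441*x^4 dx = 30625/27;  ∫_0^5/3 -980*x^3 dx = -153125/81;  ∫_0^5/3 4900*x^2/9 dx = 612500/729.
  Sum: 30625/27 − 153125/81 + 612500/729 = 61250/729.
∫_0^5/3 u² dx = 109375/6561, so ||u||_L² = 125*sqrt(7)/81.
∫_0^5/3 (u')² dx = 61250/729, so ||u'||_L² = 175*sqrt(2)/27.
Ratio ||u||_L² / ||u'||_L² = 5*sqrt(14)/42.
Sharp Poincaré constant on H^1_0(0, 5/3) is C_P = L/π = 5/(3*π), achieved by sin(3*π/5·x).
A polynomial bump cannot attain the sharp Poincaré constant (only the first sine eigenfunction does), so the ratio is strictly less than C_P, consistent with ||u||_L² ≤ C_P ||u'||_L².


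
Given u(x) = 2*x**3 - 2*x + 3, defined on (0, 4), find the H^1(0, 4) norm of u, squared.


||u||_{H^1}^2 = 1616372/105

The H^1 norm (squared) on an interval (0, L) is
  ||u||_{H^1}^2 = ∫_0^L u(x)^2 dx + ∫_0^L u'(x)^2 dx.
Compute u'(x) = 6*x**2 - 2.
Then u(x)^2 = 4*x**6 - 8*x**4 + 12*x**3 + 4*x**2 - 12*x + 9 and u'(x)^2 = 36*x**4 - 24*x**2 + 4.
Integrate each monomial from 0 to 4 using ∫_0^4 c·x^n dx = c·4^(n+1)/(n+1):
  ∫_0^4 u(x)^2 dx = ∫_0^4 (4*x^6 - 8*x^4 + 12*x^3 + 4*x^2 - 12*x + 9) dx. Term by term:
    ∫_0^4 4*x^6 dx = 65536/7;  ∫_0^4 -8*x^4 dx = -8192/5;  ∫_0^4 12*x^3 dx = 768;
    ∫_0^4 4*x^2 dx = 256/3;  ∫_0^4 -12*x dx = -96;  ∫_0^4 9 dx = 36.
  Sum: 65536/7 − 8192/5 + 768 + 256/3 − 96 + 36 = 894308/105.
  ∫_0^4 u'(x)^2 dx = ∫_0^4 (36*x^4 - 24*x^2 + 4) dx. Term by term:
    ∫_0^4 36*x^4 dx = 36864/5;  ∫_0^4 -24*x^2 dx = -512;  ∫_0^4 4 dx = 16.
  Sum: 36864/5 − 512 + 16 = 34384/5.
Adding: ||u||_{H^1}^2 = 894308/105 + 34384/5 = 1616372/105.


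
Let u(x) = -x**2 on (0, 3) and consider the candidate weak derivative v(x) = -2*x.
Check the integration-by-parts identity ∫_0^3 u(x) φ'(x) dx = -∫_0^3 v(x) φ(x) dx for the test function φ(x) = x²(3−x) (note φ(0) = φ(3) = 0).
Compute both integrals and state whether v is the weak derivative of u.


LHS = 243/10, RHS = 243/10. Yes, v = u' weakly.

u(x) = -x**2, classical derivative u'(x) = -2*x.
φ(x) = x²(3−x), so φ'(x) = 3*x*(2 - x).
Note φ(0) = φ(3) = 0, so the boundary term u·φ vanishes.
LHS = ∫_0^3 u(x) φ'(x) dx = ∫_0^3 (3*x^4 - 6*x^3) dx. Term by term:
  ∫_0^3 3*x^4 dx = 729/5;  ∫_0^3 -6*x^3 dx = -243/2.
Sum: 729/5 − 243/2 = 243/10.
So LHS = 243/10.
∫_0^3 v(x) φ(x) dx = ∫_0^3 (2*x^4 - 6*x^3) dx. Term by term:
  ∫_0^3 2*x^4 dx = 486/5;  ∫_0^3 -6*x^3 dx = -243/2.
Sum: 486/5 − 243/2 = -243/10.
So RHS = -∫_0^3 v(x) φ(x) dx = 243/10.
LHS = RHS, so the identity holds for this test φ.
Moreover u is smooth here and v(x) = u'(x) = -2*x pointwise, so the identity holds for every test function. Hence v is the weak derivative of u.


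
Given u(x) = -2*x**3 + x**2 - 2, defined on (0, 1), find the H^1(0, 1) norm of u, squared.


||u||_{H^1}^2 = 767/105

The H^1 norm (squared) on an interval (0, L) is
  ||u||_{H^1}^2 = ∫_0^L u(x)^2 dx + ∫_0^L u'(x)^2 dx.
Compute u'(x) = -6*x**2 + 2*x.
Then u(x)^2 = 4*x**6 - 4*x**5 + x**4 + 8*x**3 - 4*x**2 + 4 and u'(x)^2 = 36*x**4 - 24*x**3 + 4*x**2.
Integrate each monomial from 0 to 1 using ∫_0^1 c·x^n dx = c·1^(n+1)/(n+1):
  ∫_0^1 u(x)^2 dx = ∫_0^1 (4*x^6 - 4*x^5 + x^4 + 8*x^3 - 4*x^2 + 4) dx. Term by term:
    ∫_0^1 4*x^6 dx = 4/7;  ∫_0^1 -4*x^5 dx = -2/3;  ∫_0^1 x^4 dx = 1/5;
    ∫_0^1 8*x^3 dx = 2;  ∫_0^1 -4*x^2 dx = -4/3;  ∫_0^1 4 dx = 4.
  Sum: 4/7 − 2/3 + 1/5 + 2 − 4/3 + 4 = 167/35.
  ∫_0^1 u'(x)^2 dx = ∫_0^1 (36*x^4 - 24*x^3 + 4*x^2) dx. Term by term:
    ∫_0^1 36*x^4 dx = 36/5;  ∫_0^1 -24*x^3 dx = -6;  ∫_0^1 4*x^2 dx = 4/3.
  Sum: 36/5 − 6 + 4/3 = 38/15.
Adding: ||u||_{H^1}^2 = 167/35 + 38/15 = 767/105.


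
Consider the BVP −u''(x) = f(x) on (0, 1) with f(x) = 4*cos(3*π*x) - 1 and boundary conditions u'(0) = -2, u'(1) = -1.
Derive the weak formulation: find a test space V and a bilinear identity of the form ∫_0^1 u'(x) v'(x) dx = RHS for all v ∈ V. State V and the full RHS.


V = H^1(0, 1) (v unrestricted at boundary; u is determined up to an additive constant); weak form: ∫_0^1 u'v' dx = ∫_0^1 (4*cos(3*π*x) - 1) v dx − v(1) + 2·v(0) for all v ∈ V.

Multiply both sides by a test function v and integrate from 0 to 1:
  ∫_0^1 −u''(x) v(x) dx = ∫_0^1 f(x) v(x) dx.
Integrate the LHS by parts once:
  ∫_0^1 −u'' v dx = −[u'(x) v(x)]_0^1 + ∫_0^1 u'(x) v'(x) dx.
Thus ∫_0^1 u'(x) v'(x) dx = ∫_0^1 f(x) v(x) dx + [u'(x) v(x)]_0^1.
Choose V so that boundary terms are either known or forced to vanish.
u has inhomogeneous Neumann u'(0) = -2, u'(1) = -1. [u' v]_0^1 = (-1)·v(1) − (-2)·v(0) = − v(1) + 2·v(0). Take V = H^1(0, 1); boundary term becomes part of RHS.
Weak formulation: find u (satisfying any essential BC) such that ∫_0^1 u'(x) v'(x) dx = ∫_0^1 f v dx − v(1) + 2·v(0) for all v ∈ V (Neumann data are natural BCs: they enter the RHS as boundary terms).
Substituting f(x) = 4*cos(3*π*x) - 1, the right-hand side is ∫_0^1 (4*cos(3*π*x) - 1) v dx − v(1) + 2·v(0).
Compatibility check (pure Neumann): taking v ≡ 1 ∈ V gives 0 = ∫_0^1 f dx + (-1) − (-2), i.e. ∫_0^1 f dx must equal u'(0) − u'(1) = -1. Indeed ∫_0^1 (4*cos(3*π*x) - 1) dx = -1, so the data are compatible. The solution is then unique only up to an additive constant (fix it e.g. by requiring ∫_0^1 u dx = 0).


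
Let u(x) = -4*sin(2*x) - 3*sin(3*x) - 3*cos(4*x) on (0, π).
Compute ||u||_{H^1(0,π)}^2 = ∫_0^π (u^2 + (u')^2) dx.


||u||_{H^1(0,π)}^2 = -1836/7 + 323*π/2

u'(x) = 12*sin(4*x) - 8*cos(2*x) - 9*cos(3*x).
Expand u² and (u')² and integrate term by term on (0, π), using: for integers n ≥ 1, ∫_0^π sin²(nx) dx = ∫_0^π cos²(nx) dx = π/2; for n ≠ n', ∫_0^π sin(nx)sin(n'x) dx = ∫_0^π cos(nx)cos(n'x) dx = 0; and by product-to-sum, ∫_0^π sin(nx)cos(n'x) dx = ½∫_0^π [sin((n+n')x) + sin((n−n')x)] dx, which is 0 when n+n' is even and 2n/(n²−n'²) when n+n' is odd (it need not vanish on (0, π)).
  u² squared terms: (-4)²·∫sin(2x)² dx = 16·π/2 = 8*π;  (-3)²·∫cos(4x)² dx = 9·π/2 = 9*π/2;  (-3)²·∫sin(3x)² dx = 9·π/2 = 9*π/2.
  u² cross terms: 2·(-4)·(-3)·∫sin(2x)·cos(4x) dx = 24·(0) = 0;  2·(-4)·(-3)·∫sin(2x)·sin(3x) dx = 24·(0) = 0;  2·(-3)·(-3)·∫cos(4x)·sin(3x) dx = 18·(-6/7) = -108/7.
  So ∫_0^π u² dx = 8*π + 9*π/2 + 9*π/2 + 0 + 0 − 108/7 = -108/7 + 17*π.
  (u')² squared terms: (-9)²·∫cos(3x)² dx = 81·π/2 = 81*π/2;  (-8)²·∫cos(2x)² dx = 64·π/2 = 32*π;  (12)²·∫sin(4x)² dx = 144·π/2 = 72*π.
  (u')² cross terms: 2·(-9)·(-8)·∫cos(3x)·cos(2x) dx = 144·(0) = 0;  2·(-9)·(12)·∫cos(3x)·sin(4x) dx = -216·(8/7) = -1728/7;  2·(-8)·(12)·∫cos(2x)·sin(4x) dx = -192·(0) = 0.
  So ∫_0^π (u')² dx = 81*π/2 + 32*π + 72*π + 0 − 1728/7 + 0 = -1728/7 + 289*π/2.
||u||_{H^1}^2 = (-108/7 + 17*π) + (-1728/7 + 289*π/2) = -1836/7 + 323*π/2.


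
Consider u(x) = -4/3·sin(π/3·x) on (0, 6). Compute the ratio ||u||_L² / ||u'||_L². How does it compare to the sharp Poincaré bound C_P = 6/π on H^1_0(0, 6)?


||u||_L² / ||u'||_L² = 3/π < C_P = 6/π.

u(x) = -4/3·sin(π/3·x), so u'(x) = -4*π*cos(π*x/3)/9.
Writing u(x) = A·sin(kπx/L) with A = -4/3 and k = 2, use ∫_0^L sin²(kπx/L) dx = L/2 and ∫_0^L cos²(kπx/L) dx = L/2.
u² = 16/9·sin²(π/3·x) and (u')² = 16*π^2/81·cos²(π/3·x), and each of sin², cos² integrates to L/2 = 3 over (0, 6).
∫_0^6 u² dx = 16/3, so ||u||_L² = 4*sqrt(3)/3.
∫_0^6 (u')² dx = 16*π^2/27, so ||u'||_L² = 4*sqrt(3)*π/9.
Ratio ||u||_L² / ||u'||_L² = 3/π.
Sharp Poincaré constant on H^1_0(0, 6) is C_P = L/π = 6/π, achieved by sin(π/6·x).
This is the k = 2 harmonic; the ratio L/(kπ) is strictly less than C_P = L/π, consistent with the sharp inequality ||u||_L² ≤ C_P ||u'||_L².


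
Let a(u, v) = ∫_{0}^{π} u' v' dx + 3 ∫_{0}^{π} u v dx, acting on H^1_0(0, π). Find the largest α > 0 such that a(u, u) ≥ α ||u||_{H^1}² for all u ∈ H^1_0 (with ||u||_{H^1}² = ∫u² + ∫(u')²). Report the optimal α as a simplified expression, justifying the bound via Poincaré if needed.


α = 1

Coercivity of a(·,·) on H^1_0(0, π) means a(u, u) ≥ α ||u||_{H^1}² for every u ∈ H^1_0.
The interval has length L = π, and Poincaré/coercivity depend only on L. Here a(u, u) = ∫(u')² + (3)·∫u².
Here c = 3 ≥ 1, so a(u,u) = ∫(u')² + c∫u² ≥ ∫(u')² + ∫u² = ||u||_{H^1}², i.e. α = 1 works. No larger α is possible: a(u,u) ≥ α||u||_{H^1}² means (1−α)∫(u')² ≥ (α−c)∫u², and for the modes u_n = sin(nπ(x−x₀)/L) (x₀ the left endpoint) one has ∫u_n²/∫(u_n')² = (L/(nπ))² → 0, so a(u_n,u_n)/||u_n||_{H^1}² → 1. Hence the optimal constant is α = 1.
Therefore α = 1.


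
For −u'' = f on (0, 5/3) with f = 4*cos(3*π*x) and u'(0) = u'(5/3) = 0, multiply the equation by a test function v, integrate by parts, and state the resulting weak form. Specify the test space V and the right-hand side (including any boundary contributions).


V = H^1(0, 5/3) (no boundary constraint on v; u is determined up to an additive constant); weak form: ∫_0^5/3 u'v' dx = ∫_0^5/3 (4*cos(3*π*x)) v dx for all v ∈ V.

Multiply both sides by a test function v and integrate from 0 to 5/3:
  ∫_0^5/3 −u''(x) v(x) dx = ∫_0^5/3 f(x) v(x) dx.
Integrate the LHS by parts once:
  ∫_0^5/3 −u'' v dx = −[u'(x) v(x)]_0^5/3 + ∫_0^5/3 u'(x) v'(x) dx.
Thus ∫_0^5/3 u'(x) v'(x) dx = ∫_0^5/3 f(x) v(x) dx + [u'(x) v(x)]_0^5/3.
Choose V so that boundary terms are either known or forced to vanish.
u has homogeneous Neumann: u'(0) = u'(5/3) = 0. So [u' v]_0^5/3 = 0·v(5/3) − 0·v(0) = 0 for any v; take V = H^1(0, 5/3).
Weak formulation: find u (satisfying any essential BC) such that ∫_0^5/3 u'(x) v'(x) dx = ∫_0^5/3 f v dx for all v ∈ V (homogeneous Neumann, so boundary terms vanish).
Substituting f(x) = 4*cos(3*π*x), the right-hand side is ∫_0^5/3 (4*cos(3*π*x)) v dx.
Compatibility check (pure Neumann): taking v ≡ 1 ∈ V gives 0 = ∫_0^5/3 f dx + (0) − (0), i.e. ∫_0^5/3 f dx must equal u'(0) − u'(5/3) = 0. Indeed ∫_0^5/3 (4*cos(3*π*x)) dx = 0, so the data are compatible. The solution is then unique only up to an additive constant (fix it e.g. by requiring ∫_0^5/3 u dx = 0).


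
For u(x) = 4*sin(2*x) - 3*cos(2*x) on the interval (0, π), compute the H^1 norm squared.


||u||_{H^1(0,π)}^2 = 125*π/2

u'(x) = 6*sin(2*x) + 8*cos(2*x).
Expand u² and (u')² and integrate term by term on (0, π), using: for integers n ≥ 1, ∫_0^π sin²(nx) dx = ∫_0^π cos²(nx) dx = π/2; for n ≠ n', ∫_0^π sin(nx)sin(n'x) dx = ∫_0^π cos(nx)cos(n'x) dx = 0; and by product-to-sum, ∫_0^π sin(nx)cos(n'x) dx = ½∫_0^π [sin((n+n')x) + sin((n−n')x)] dx, which is 0 when n+n' is even and 2n/(n²−n'²) when n+n' is odd (it need not vanish on (0, π)).
  u² squared terms: (-3)²·∫cos(2x)² dx = 9·π/2 = 9*π/2;  (4)²·∫sin(2x)² dx = 16·π/2 = 8*π.
  u² cross terms: 2·(-3)·(4)·∫cos(2x)·sin(2x) dx = -24·(0) = 0.
  So ∫_0^π u² dx = 9*π/2 + 8*π + 0 = 25*π/2.
  (u')² squared terms: (6)²·∫sin(2x)² dx = 36·π/2 = 18*π;  (8)²·∫cos(2x)² dx = 64·π/2 = 32*π.
  (u')² cross terms: 2·(6)·(8)·∫sin(2x)·cos(2x) dx = 96·(0) = 0.
  So ∫_0^π (u')² dx = 18*π + 32*π + 0 = 50*π.
||u||_{H^1}^2 = (25*π/2) + (50*π) = 125*π/2.


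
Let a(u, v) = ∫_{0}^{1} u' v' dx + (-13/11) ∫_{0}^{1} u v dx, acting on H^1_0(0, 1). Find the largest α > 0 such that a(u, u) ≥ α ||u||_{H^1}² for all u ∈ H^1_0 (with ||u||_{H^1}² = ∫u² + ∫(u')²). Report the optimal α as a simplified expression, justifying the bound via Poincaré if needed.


α = (-13/11 + π^2)/(1 + π^2)

Coercivity of a(·,·) on H^1_0(0, 1) means a(u, u) ≥ α ||u||_{H^1}² for every u ∈ H^1_0.
The interval has length L = 1, and Poincaré/coercivity depend only on L. Here a(u, u) = ∫(u')² + (-13/11)·∫u².
Here c = -13/11 < 0 with |c| < (π/L)² = π^2, so coercivity still holds. The condition a(u,u) ≥ α||u||_{H^1}² reads (1−α)∫(u')² ≥ (α−c)∫u². Any admissible α is ≤ 1 (rapidly oscillating u have ∫u²/∫(u')² → 0), and α = 1 would force 0 ≥ (1−c)∫u², impossible since c < 1; so 1−α > 0. By the sharp Poincaré inequality on H^1_0 of an interval of length L, ∫(u')² ≥ (π/L)²∫u² with equality for the first sine mode sin(π(x−x₀)/L) (x₀ the left endpoint), so the inequality holds for all u iff (1−α)(π/L)² ≥ α − c, i.e. α ≤ ((π/L)² + c)/((π/L)² + 1) = (1 + c(L/π)²)/(1 + (L/π)²). (Direct route, valid since c ≤ 0: Poincaré gives c∫u² ≥ c(L/π)²∫(u')², so a(u,u) ≥ (1 + c(L/π)²)∫(u')², while ||u||_{H^1}² ≤ (1 + (L/π)²)∫(u')²; dividing yields the same α.) With (π/L)² = π^2 and c = -13/11, the largest admissible constant is α = ((π/L)² + c)/((π/L)² + 1).
Simplifying, α = (-13/11 + π^2)/(1 + π^2).


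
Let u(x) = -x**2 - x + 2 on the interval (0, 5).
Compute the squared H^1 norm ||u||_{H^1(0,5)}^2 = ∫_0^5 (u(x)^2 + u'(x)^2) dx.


||u||_{H^1}^2 = 6025/6

The H^1 norm (squared) on an interval (0, L) is
  ||u||_{H^1}^2 = ∫_0^L u(x)^2 dx + ∫_0^L u'(x)^2 dx.
Compute u'(x) = -2*x - 1.
Then u(x)^2 = x**4 + 2*x**3 - 3*x**2 - 4*x + 4 and u'(x)^2 = 4*x**2 + 4*x + 1.
Integrate each monomial from 0 to 5 using ∫_0^5 c·x^n dx = c·5^(n+1)/(n+1):
  ∫_0^5 u(x)^2 dx = ∫_0^5 (x^4 + 2*x^3 - 3*x^2 - 4*x + 4) dx. Term by term:
    ∫_0^5 x^4 dx = 625;  ∫_0^5 2*x^3 dx = 625/2;  ∫_0^5 -3*x^2 dx = -125;
    ∫_0^5 -4*x dx = -50;  ∫_0^5 4 dx = 20.
  Sum: 625 + 625/2 − 125 − 50 + 20 = 1565/2.
  ∫_0^5 u'(x)^2 dx = ∫_0^5 (4*x^2 + 4*x + 1) dx. Term by term:
    ∫_0^5 4*x^2 dx = 500/3;  ∫_0^5 4*x dx = 50;  ∫_0^5 1 dx = 5.
  Sum: 500/3 + 50 + 5 = 665/3.
Adding: ||u||_{H^1}^2 = 1565/2 + 665/3 = 6025/6.


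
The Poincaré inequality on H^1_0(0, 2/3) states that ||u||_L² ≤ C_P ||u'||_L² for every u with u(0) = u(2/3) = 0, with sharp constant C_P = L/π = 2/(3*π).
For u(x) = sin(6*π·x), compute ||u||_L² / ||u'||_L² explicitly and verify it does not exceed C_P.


||u||_L² / ||u'||_L² = 1/(6*π) < C_P = 2/(3*π).

u(x) = sin(6*π·x), so u'(x) = 6*π*cos(6*π*x).
Writing u(x) = A·sin(kπx/L) with A = 1 and k = 4, use ∫_0^L sin²(kπx/L) dx = L/2 and ∫_0^L cos²(kπx/L) dx = L/2.
u² = 1·sin²(6*π·x) and (u')² = 36*π^2·cos²(6*π·x), and each of sin², cos² integrates to L/2 = 1/3 over (0, 2/3).
∫_0^2/3 u² dx = 1/3, so ||u||_L² = sqrt(3)/3.
∫_0^2/3 (u')² dx = 12*π^2, so ||u'||_L² = 2*sqrt(3)*π.
Ratio ||u||_L² / ||u'||_L² = 1/(6*π).
Sharp Poincaré constant on H^1_0(0, 2/3) is C_P = L/π = 2/(3*π), achieved by sin(3*π/2·x).
This is the k = 4 harmonic; the ratio L/(kπ) is strictly less than C_P = L/π, consistent with the sharp inequality ||u||_L² ≤ C_P ||u'||_L².


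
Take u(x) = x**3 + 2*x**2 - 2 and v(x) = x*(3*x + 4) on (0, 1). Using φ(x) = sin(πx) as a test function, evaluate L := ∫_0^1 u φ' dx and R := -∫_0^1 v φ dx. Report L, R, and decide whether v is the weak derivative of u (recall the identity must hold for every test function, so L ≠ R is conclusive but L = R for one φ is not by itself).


LHS = -7/π + 12/π^3, RHS = -7/π + 12/π^3. Yes, v = u' weakly.

u(x) = x**3 + 2*x**2 - 2, classical derivative u'(x) = 3*x**2 + 4*x.
φ(x) = sin(πx), so φ'(x) = π*cos(π*x).
Note φ(0) = φ(1) = 0, so the boundary term u·φ vanishes.
LHS = ∫_0^1 u(x) φ'(x) dx = ∫_0^1 (π*x^3*cos(π*x) + 2*π*x^2*cos(π*x) - 2*π*cos(π*x)) dx. Term by term:
  ∫_0^1 -2*π*cos(π*x) dx = 0;  ∫_0^1 π*x^3*cos(π*x) dx = -3/π + 12/π^3;  ∫_0^1 2*π*x^2*cos(π*x) dx = -4/π.
Sum: 0 + -3/π + 12/π^3 − 4/π = -7/π + 12/π^3.
So LHS = -7/π + 12/π^3.
∫_0^1 v(x) φ(x) dx = ∫_0^1 (3*x^2*sin(π*x) + 4*x*sin(π*x)) dx. Term by term:
  ∫_0^1 3*x^2*sin(π*x) dx = -12/π^3 + 3/π;  ∫_0^1 4*x*sin(π*x) dx = 4/π.
Sum: -12/π^3 + 3/π + 4/π = -12/π^3 + 7/π.
So RHS = -∫_0^1 v(x) φ(x) dx = -7/π + 12/π^3.
LHS = RHS, so the identity holds for this test φ.
Moreover u is smooth here and v(x) = u'(x) = 3*x**2 + 4*x pointwise, so the identity holds for every test function. Hence v is the weak derivative of u.


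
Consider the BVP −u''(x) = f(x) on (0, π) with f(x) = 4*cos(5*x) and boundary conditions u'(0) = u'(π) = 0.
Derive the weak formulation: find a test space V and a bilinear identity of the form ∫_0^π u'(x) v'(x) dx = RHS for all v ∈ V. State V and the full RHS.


V = H^1(0, π) (no boundary constraint on v; u is determined up to an additive constant); weak form: ∫_0^π u'v' dx = ∫_0^π (4*cos(5*x)) v dx for all v ∈ V.

Multiply both sides by a test function v and integrate from 0 to π:
  ∫_0^π −u''(x) v(x) dx = ∫_0^π f(x) v(x) dx.
Integrate the LHS by parts once:
  ∫_0^π −u'' v dx = −[u'(x) v(x)]_0^π + ∫_0^π u'(x) v'(x) dx.
Thus ∫_0^π u'(x) v'(x) dx = ∫_0^π f(x) v(x) dx + [u'(x) v(x)]_0^π.
Choose V so that boundary terms are either known or forced to vanish.
u has homogeneous Neumann: u'(0) = u'(π) = 0. So [u' v]_0^π = 0·v(π) − 0·v(0) = 0 for any v; take V = H^1(0, π).
Weak formulation: find u (satisfying any essential BC) such that ∫_0^π u'(x) v'(x) dx = ∫_0^π f v dx for all v ∈ V (homogeneous Neumann, so boundary terms vanish).
Substituting f(x) = 4*cos(5*x), the right-hand side is ∫_0^π (4*cos(5*x)) v dx.
Compatibility check (pure Neumann): taking v ≡ 1 ∈ V gives 0 = ∫_0^π f dx + (0) − (0), i.e. ∫_0^π f dx must equal u'(0) − u'(π) = 0. Indeed ∫_0^π (4*cos(5*x)) dx = 0, so the data are compatible. The solution is then unique only up to an additive constant (fix it e.g. by requiring ∫_0^π u dx = 0).


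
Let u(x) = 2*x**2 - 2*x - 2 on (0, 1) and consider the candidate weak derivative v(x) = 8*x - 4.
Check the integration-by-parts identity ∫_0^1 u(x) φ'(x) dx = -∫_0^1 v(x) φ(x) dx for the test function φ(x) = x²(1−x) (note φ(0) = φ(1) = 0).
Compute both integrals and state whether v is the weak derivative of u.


LHS = -1/30, RHS = -1/15. No, v is not the weak derivative of u.

u(x) = 2*x**2 - 2*x - 2, classical derivative u'(x) = 4*x - 2.
φ(x) = x²(1−x), so φ'(x) = x*(2 - 3*x).
Note φ(0) = φ(1) = 0, so the boundary term u·φ vanishes.
LHS = ∫_0^1 u(x) φ'(x) dx = ∫_0^1 (-6*x^4 + 10*x^3 + 2*x^2 - 4*x) dx. Term by term:
  ∫_0^1 -6*x^4 dx = -6/5;  ∫_0^1 10*x^3 dx = 5/2;  ∫_0^1 2*x^2 dx = 2/3;
  ∫_0^1 -4*x dx = -2.
Sum: -6/5 + 5/2 + 2/3 − 2 = -1/30.
So LHS = -1/30.
∫_0^1 v(x) φ(x) dx = ∫_0^1 (-8*x^4 + 12*x^3 - 4*x^2) dx. Term by term:
  ∫_0^1 -8*x^4 dx = -8/5;  ∫_0^1 12*x^3 dx = 3;  ∫_0^1 -4*x^2 dx = -4/3.
Sum: -8/5 + 3 − 4/3 = 1/15.
So RHS = -∫_0^1 v(x) φ(x) dx = -1/15.
LHS − RHS = 1/30 ≠ 0, so the identity fails.
(For a valid weak derivative the identity must hold for EVERY test function, in particular this one. The failure shows v is NOT the weak derivative of u.)
Correct weak derivative would be u'(x) = 4*x - 2.


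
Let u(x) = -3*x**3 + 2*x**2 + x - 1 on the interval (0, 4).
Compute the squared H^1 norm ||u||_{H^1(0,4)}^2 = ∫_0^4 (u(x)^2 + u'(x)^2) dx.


||u||_{H^1}^2 = 2628536/105

The H^1 norm (squared) on an interval (0, L) is
  ||u||_{H^1}^2 = ∫_0^L u(x)^2 dx + ∫_0^L u'(x)^2 dx.
Compute u'(x) = -9*x**2 + 4*x + 1.
Then u(x)^2 = 9*x**6 - 12*x**5 - 2*x**4 + 10*x**3 - 3*x**2 - 2*x + 1 and u'(x)^2 = 81*x**4 - 72*x**3 - 2*x**2 + 8*x + 1.
Integrate each monomial from 0 to 4 using ∫_0^4 c·x^n dx = c·4^(n+1)/(n+1):
  ∫_0^4 u(x)^2 dx = ∫_0^4 (9*x^6 - 12*x^5 - 2*x^4 + 10*x^3 - 3*x^2 - 2*x + 1) dx. Term by term:
    ∫_0^4 9*x^6 dx = 147456/7;  ∫_0^4 -12*x^5 dx = -8192;  ∫_0^4 -2*x^4 dx = -2048/5;
    ∫_0^4 10*x^3 dx = 640;  ∫_0^4 -3*x^2 dx = -64;  ∫_0^4 -2*x dx = -16;
    ∫_0^4 1 dx = 4.
  Sum: 147456/7 − 8192 − 2048/5 + 640 − 64 − 16 + 4 = 455964/35.
  ∫_0^4 u'(x)^2 dx = ∫_0^4 (81*x^4 - 72*x^3 - 2*x^2 + 8*x + 1) dx. Term by term:
    ∫_0^4 81*x^4 dx = 82944/5;  ∫_0^4 -72*x^3 dx = -4608;  ∫_0^4 -2*x^2 dx = -128/3;
    ∫_0^4 8*x dx = 64;  ∫_0^4 1 dx = 4.
  Sum: 82944/5 − 4608 − 128/3 + 64 + 4 = 180092/15.
Adding: ||u||_{H^1}^2 = 455964/35 + 180092/15 = 2628536/105.


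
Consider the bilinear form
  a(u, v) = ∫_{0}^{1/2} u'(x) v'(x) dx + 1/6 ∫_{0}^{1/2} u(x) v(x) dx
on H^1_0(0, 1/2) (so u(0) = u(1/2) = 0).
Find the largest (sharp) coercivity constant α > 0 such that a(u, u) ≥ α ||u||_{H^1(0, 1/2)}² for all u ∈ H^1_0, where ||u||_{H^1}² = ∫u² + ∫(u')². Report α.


α = (1 + 24*π^2)/(6*(1 + 4*π^2))

Coercivity of a(·,·) on H^1_0(0, 1/2) means a(u, u) ≥ α ||u||_{H^1}² for every u ∈ H^1_0.
The interval has length L = 1/2, and Poincaré/coercivity depend only on L. Here a(u, u) = ∫(u')² + (1/6)·∫u².
Here 0 < c = 1/6 < 1. The condition a(u,u) ≥ α||u||_{H^1}² reads (1−α)∫(u')² ≥ (α−c)∫u². Any admissible α is ≤ 1 (rapidly oscillating u have ∫u²/∫(u')² → 0), and α = 1 would force 0 ≥ (1−c)∫u², impossible since c < 1; so 1−α > 0. By the sharp Poincaré inequality on H^1_0 of an interval of length L, ∫(u')² ≥ (π/L)²∫u² with equality for the first sine mode sin(π(x−x₀)/L) (x₀ the left endpoint), so the inequality holds for all u iff (1−α)(π/L)² ≥ α − c, i.e. α ≤ ((π/L)² + c)/((π/L)² + 1) = (1 + c(L/π)²)/(1 + (L/π)²). With (π/L)² = 4*π^2 and c = 1/6, the largest admissible constant is α = ((π/L)² + c)/((π/L)² + 1).
Simplifying, α = (1 + 24*π^2)/(6*(1 + 4*π^2)).


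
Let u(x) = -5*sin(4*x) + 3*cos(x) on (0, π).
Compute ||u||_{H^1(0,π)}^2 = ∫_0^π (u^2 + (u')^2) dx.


||u||_{H^1(0,π)}^2 = -32 + 443*π/2

u'(x) = -3*sin(x) - 20*cos(4*x).
Expand u² and (u')² and integrate term by term on (0, π), using: for integers n ≥ 1, ∫_0^π sin²(nx) dx = ∫_0^π cos²(nx) dx = π/2; for n ≠ n', ∫_0^π sin(nx)sin(n'x) dx = ∫_0^π cos(nx)cos(n'x) dx = 0; and by product-to-sum, ∫_0^π sin(nx)cos(n'x) dx = ½∫_0^π [sin((n+n')x) + sin((n−n')x)] dx, which is 0 when n+n' is even and 2n/(n²−n'²) when n+n' is odd (it need not vanish on (0, π)).
  u² squared terms: (-5)²·∫sin(4x)² dx = 25·π/2 = 25*π/2;  (3)²·∫cos(x)² dx = 9·π/2 = 9*π/2.
  u² cross terms: 2·(-5)·(3)·∫sin(4x)·cos(x) dx = -30·(8/15) = -16.
  So ∫_0^π u² dx = 25*π/2 + 9*π/2 − 16 = -16 + 17*π.
  (u')² squared terms: (-20)²·∫cos(4x)² dx = 400·π/2 = 200*π;  (-3)²·∫sin(x)² dx = 9·π/2 = 9*π/2.
  (u')² cross terms: 2·(-20)·(-3)·∫cos(4x)·sin(x) dx = 120·(-2/15) = -16.
  So ∫_0^π (u')² dx = 200*π + 9*π/2 − 16 = -16 + 409*π/2.
||u||_{H^1}^2 = (-16 + 17*π) + (-16 + 409*π/2) = -32 + 443*π/2.


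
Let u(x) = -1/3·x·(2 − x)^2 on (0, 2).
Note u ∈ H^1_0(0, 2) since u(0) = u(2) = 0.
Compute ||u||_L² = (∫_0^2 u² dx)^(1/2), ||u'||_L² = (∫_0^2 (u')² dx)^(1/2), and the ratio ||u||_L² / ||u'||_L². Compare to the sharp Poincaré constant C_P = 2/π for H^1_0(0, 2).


||u||_L² / ||u'||_L² = sqrt(14)/7 < C_P = 2/π.

u(x) = -1/3·x·(2 − x)^2, so u'(x) = (2 - 3*x)*(x - 2)/3.
u(x) = -1/3·x·(2 − x)^2 vanishes at x = 0 and x = 2, so u ∈ H^1_0(0, 2). Differentiate via the product rule and integrate the resulting polynomials term by term.
  ∫_0^2 u² dx = ∫_0^2 (x^6/9 - 8*x^5/9 + 8*x^4/3 - 32*x^3/9 + 16*x^2/9) dx. Term by term:
    ∫_0^2 x^6/9 dx = 128/63;  ∫_0^2 -8*x^5/9 dx = -256/27;  ∫_0^2 8*x^4/3 dx = 256/15;
    ∫_0^2 -32*x^3/9 dx = -128/9;  ∫_0^2 16*x^2/9 dx = 128/27.
  Sum: 128/63 − 256/27 + 256/15 − 128/9 + 128/27 = 128/945.
  ∫_0^2 (u')² dx = ∫_0^2 (x^4 - 16*x^3/3 + 88*x^2/9 - 64*x/9 + 16/9) dx. Term by term:
    ∫_0^2 x^4 dx = 32/5;  ∫_0^2 -16*x^3/3 dx = -64/3;  ∫_0^2 88*x^2/9 dx = 704/27;
    ∫_0^2 -64*x/9 dx = -128/9;  ∫_0^2 16/9 dx = 32/9.
  Sum: 32/5 − 64/3 + 704/27 − 128/9 + 32/9 = 64/135.
∫_0^2 u² dx = 128/945, so ||u||_L² = 8*sqrt(210)/315.
∫_0^2 (u')² dx = 64/135, so ||u'||_L² = 8*sqrt(15)/45.
Ratio ||u||_L² / ||u'||_L² = sqrt(14)/7.
Sharp Poincaré constant on H^1_0(0, 2) is C_P = L/π = 2/π, achieved by sin(π/2·x).
A polynomial bump cannot attain the sharp Poincaré constant (only the first sine eigenfunction does), so the ratio is strictly less than C_P, consistent with ||u||_L² ≤ C_P ||u'||_L².
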